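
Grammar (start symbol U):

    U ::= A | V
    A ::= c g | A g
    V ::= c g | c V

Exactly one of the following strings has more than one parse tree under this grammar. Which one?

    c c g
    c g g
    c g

c g

c c g: 1 tree
c g g: 1 tree
c g: 2 trees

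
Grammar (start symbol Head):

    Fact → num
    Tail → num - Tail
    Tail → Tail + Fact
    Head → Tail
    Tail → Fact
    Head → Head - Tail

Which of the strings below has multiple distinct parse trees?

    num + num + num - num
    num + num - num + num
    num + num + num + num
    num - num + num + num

num + num + num - num: 1 tree
num + num - num + num: 1 tree
num + num + num + num: 1 tree
num - num + num + num: 4 trees

num - num + num + num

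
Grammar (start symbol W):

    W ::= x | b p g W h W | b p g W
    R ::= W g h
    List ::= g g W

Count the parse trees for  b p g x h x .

Parse trees for b p g x h x:
  [W b p g [W x] h [W x]]

1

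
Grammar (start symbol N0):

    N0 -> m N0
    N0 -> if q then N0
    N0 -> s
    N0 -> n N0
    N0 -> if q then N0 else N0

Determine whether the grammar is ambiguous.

Ambiguous

Witness: if q then if q then s else s

Derivation 1: N0 ⇒ if q then N0 ⇒ if q then if q then N0 else N0 ⇒ if q then if q then s else N0 ⇒ if q then if q then s else s
Derivation 2: N0 ⇒ if q then N0 else N0 ⇒ if q then if q then N0 else N0 ⇒ if q then if q then s else N0 ⇒ if q then if q then s else s

Two distinct leftmost derivations for the same string.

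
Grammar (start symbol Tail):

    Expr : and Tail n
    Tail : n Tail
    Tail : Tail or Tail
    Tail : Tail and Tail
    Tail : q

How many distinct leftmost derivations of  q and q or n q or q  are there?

Parse trees for q and q or n q or q:
  [Tail [Tail [Tail q] and [Tail q]] or [Tail n [Tail [Tail q] or [Tail q]]]]
  [Tail [Tail [Tail q] and [Tail q]] or [Tail [Tail n [Tail q]] or [Tail q]]]
  [Tail [Tail [Tail [Tail q] and [Tail q]] or [Tail n [Tail q]]] or [Tail q]]
  [Tail [Tail [Tail q] and [Tail [Tail q] or [Tail n [Tail q]]]] or [Tail q]]
  [Tail [Tail q] and [Tail [Tail q] or [Tail n [Tail [Tail q] or [Tail q]]]]]
  [Tail [Tail q] and [Tail [Tail q] or [Tail [Tail n [Tail q]] or [Tail q]]]]
  [Tail [Tail q] and [Tail [Tail [Tail q] or [Tail n [Tail q]]] or [Tail q]]]

7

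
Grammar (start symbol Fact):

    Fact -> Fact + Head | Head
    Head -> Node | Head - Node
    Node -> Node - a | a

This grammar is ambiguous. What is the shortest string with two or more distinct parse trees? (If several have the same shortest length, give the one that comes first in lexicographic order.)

a - a

length 1: no string has ≥2 trees
length 3: a - a has 2 parse trees

Two derivations of a - a:
  Fact ⇒ Head ⇒ Node ⇒ Node - a ⇒ a - a
  Fact ⇒ Head ⇒ Head - Node ⇒ Node - Node ⇒ a - Node ⇒ a - a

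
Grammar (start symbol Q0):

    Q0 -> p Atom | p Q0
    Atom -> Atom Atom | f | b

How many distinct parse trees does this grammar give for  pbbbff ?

Parse trees for pbbbff (showing first 6 of 14):
  [Q0 p [Atom [Atom b] [Atom [Atom b] [Atom [Atom b] [Atom [Atom f] [Atom f]]]]]]
  [Q0 p [Atom [Atom b] [Atom [Atom b] [Atom [Atom [Atom b] [Atom f]] [Atom f]]]]]
  [Q0 p [Atom [Atom b] [Atom [Atom [Atom b] [Atom b]] [Atom [Atom f] [Atom f]]]]]
  [Q0 p [Atom [Atom b] [Atom [Atom [Atom b] [Atom [Atom b] [Atom f]]] [Atom f]]]]
  [Q0 p [Atom [Atom b] [Atom [Atom [Atom [Atom b] [Atom b]] [Atom f]] [Atom f]]]]
  [Q0 p [Atom [Atom [Atom b] [Atom b]] [Atom [Atom b] [Atom [Atom f] [Atom f]]]]]

14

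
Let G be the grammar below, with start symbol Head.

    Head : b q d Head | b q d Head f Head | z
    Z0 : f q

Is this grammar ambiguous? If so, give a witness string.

Witness: b q d b q d z f z

Derivation 1: Head ⇒ b q d Head ⇒ b q d b q d Head f Head ⇒ b q d b q d z f Head ⇒ b q d b q d z f z
Derivation 2: Head ⇒ b q d Head f Head ⇒ b q d b q d Head f Head ⇒ b q d b q d z f Head ⇒ b q d b q d z f z

Two distinct leftmost derivations for the same string.

Ambiguous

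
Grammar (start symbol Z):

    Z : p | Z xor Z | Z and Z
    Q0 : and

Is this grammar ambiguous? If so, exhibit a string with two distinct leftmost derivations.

Ambiguous

Witness: p and p and p

Derivation 1: Z ⇒ Z and Z ⇒ p and Z ⇒ p and Z and Z ⇒ p and p and Z ⇒ p and p and p
Derivation 2: Z ⇒ Z and Z ⇒ Z and Z and Z ⇒ p and Z and Z ⇒ p and p and Z ⇒ p and p and p

Two distinct leftmost derivations for the same string.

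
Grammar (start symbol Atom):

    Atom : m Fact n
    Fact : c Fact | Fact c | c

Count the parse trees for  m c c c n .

4

Parse trees for m c c c n:
  [Atom m [Fact c [Fact c [Fact c]]] n]
  [Atom m [Fact c [Fact [Fact c] c]] n]
  [Atom m [Fact [Fact c [Fact c]] c] n]
  [Atom m [Fact [Fact [Fact c] c] c] n]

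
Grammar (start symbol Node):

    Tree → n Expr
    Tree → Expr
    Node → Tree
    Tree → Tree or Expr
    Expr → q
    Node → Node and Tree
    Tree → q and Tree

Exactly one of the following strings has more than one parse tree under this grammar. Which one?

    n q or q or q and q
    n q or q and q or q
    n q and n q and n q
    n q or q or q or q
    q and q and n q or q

n q or q or q and q: 1 tree
n q or q and q or q: 1 tree
n q and n q and n q: 1 tree
n q or q or q or q: 1 tree
q and q and n q or q: 7 trees

q and q and n q or q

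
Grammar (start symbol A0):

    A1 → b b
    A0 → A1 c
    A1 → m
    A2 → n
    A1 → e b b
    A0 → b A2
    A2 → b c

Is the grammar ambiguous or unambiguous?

Witness: b b c

Derivation 1: A0 ⇒ A1 c ⇒ b b c
Derivation 2: A0 ⇒ b A2 ⇒ b b c

Two distinct leftmost derivations for the same string.

Ambiguous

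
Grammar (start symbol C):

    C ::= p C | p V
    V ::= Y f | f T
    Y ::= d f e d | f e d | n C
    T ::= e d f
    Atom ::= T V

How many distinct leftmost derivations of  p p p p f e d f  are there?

2

Parse trees for p p p p f e d f:
  [C p [C p [C p [C p [V [Y f e d] f]]]]]
  [C p [C p [C p [C p [V f [T e d f]]]]]]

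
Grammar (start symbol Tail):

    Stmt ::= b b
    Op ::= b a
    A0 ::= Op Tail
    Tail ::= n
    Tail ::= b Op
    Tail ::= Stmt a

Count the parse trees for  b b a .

Parse trees for b b a:
  [Tail b [Op b a]]
  [Tail [Stmt b b] a]

2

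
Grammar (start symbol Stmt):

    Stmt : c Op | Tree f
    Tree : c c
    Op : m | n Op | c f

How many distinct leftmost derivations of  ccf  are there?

2

Parse trees for ccf:
  [Stmt c [Op c f]]
  [Stmt [Tree c c] f]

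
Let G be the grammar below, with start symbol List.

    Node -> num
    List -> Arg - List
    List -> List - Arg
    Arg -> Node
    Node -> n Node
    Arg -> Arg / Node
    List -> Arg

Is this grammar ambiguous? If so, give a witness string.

Witness: num - num

Derivation 1: List ⇒ Arg - List ⇒ Node - List ⇒ num - List ⇒ num - Arg ⇒ num - Node ⇒ num - num
Derivation 2: List ⇒ List - Arg ⇒ Arg - Arg ⇒ Node - Arg ⇒ num - Arg ⇒ num - Node ⇒ num - num

Two distinct leftmost derivations for the same string.

Ambiguous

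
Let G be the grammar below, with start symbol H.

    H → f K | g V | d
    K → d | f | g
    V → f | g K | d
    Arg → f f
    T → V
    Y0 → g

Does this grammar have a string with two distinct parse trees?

(Arg, T, Y0 are unreachable from H, so their rules don't affect L(H).) The reachable rules are right-linear with at most one rule per (nonterminal, next-terminal) pair. Each input token forces the next rule, so parsing is deterministic.

Unambiguous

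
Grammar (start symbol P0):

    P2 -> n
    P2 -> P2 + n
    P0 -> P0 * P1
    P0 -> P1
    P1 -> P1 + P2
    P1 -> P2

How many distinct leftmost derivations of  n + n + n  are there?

4

Parse trees for n + n + n:
  [P0 [P1 [P1 [P2 n]] + [P2 [P2 n] + n]]]
  [P0 [P1 [P1 [P1 [P2 n]] + [P2 n]] + [P2 n]]]
  [P0 [P1 [P1 [P2 [P2 n] + n]] + [P2 n]]]
  [P0 [P1 [P2 [P2 [P2 n] + n] + n]]]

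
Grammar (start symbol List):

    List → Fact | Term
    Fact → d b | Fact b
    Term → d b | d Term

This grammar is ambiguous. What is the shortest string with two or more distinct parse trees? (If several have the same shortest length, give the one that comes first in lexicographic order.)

length 2: d b has 2 parse trees

Two derivations of d b:
  List ⇒ Fact ⇒ d b
  List ⇒ Term ⇒ d b

d b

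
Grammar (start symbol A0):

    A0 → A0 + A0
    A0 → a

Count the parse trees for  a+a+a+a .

Parse trees for a+a+a+a:
  [A0 [A0 a] + [A0 [A0 a] + [A0 [A0 a] + [A0 a]]]]
  [A0 [A0 a] + [A0 [A0 [A0 a] + [A0 a]] + [A0 a]]]
  [A0 [A0 [A0 a] + [A0 a]] + [A0 [A0 a] + [A0 a]]]
  [A0 [A0 [A0 a] + [A0 [A0 a] + [A0 a]]] + [A0 a]]
  [A0 [A0 [A0 [A0 a] + [A0 a]] + [A0 a]] + [A0 a]]

5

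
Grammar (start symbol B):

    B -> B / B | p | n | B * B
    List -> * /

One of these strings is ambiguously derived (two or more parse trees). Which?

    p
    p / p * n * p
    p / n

p / p * n * p

p: 1 tree
p / p * n * p: 5 trees
p / n: 1 tree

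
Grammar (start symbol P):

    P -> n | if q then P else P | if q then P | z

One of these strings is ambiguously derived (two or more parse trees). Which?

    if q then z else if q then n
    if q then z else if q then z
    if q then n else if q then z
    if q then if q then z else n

if q then if q then z else n

if q then z else if q then n: 1 tree
if q then z else if q then z: 1 tree
if q then n else if q then z: 1 tree
if q then if q then z else n: 2 trees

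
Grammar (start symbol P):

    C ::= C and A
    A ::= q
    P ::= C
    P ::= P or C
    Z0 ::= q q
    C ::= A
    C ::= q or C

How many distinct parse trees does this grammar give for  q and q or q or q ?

Parse trees for q and q or q or q:
  [P [P [C [C [A q]] and [A q]]] or [C q or [C [A q]]]]
  [P [P [P [C [C [A q]] and [A q]]] or [C [A q]]] or [C [A q]]]

2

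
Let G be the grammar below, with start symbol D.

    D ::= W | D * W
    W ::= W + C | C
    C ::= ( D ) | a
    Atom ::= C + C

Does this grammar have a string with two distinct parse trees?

Only D, W, C are reachable from D; ignoring the rest: This is a standard precedence ladder (D over W over C), with each level left-recursive on its own operator ('*' at D, '+' at W). That structure is LR(1), hence unambiguous.

Unambiguous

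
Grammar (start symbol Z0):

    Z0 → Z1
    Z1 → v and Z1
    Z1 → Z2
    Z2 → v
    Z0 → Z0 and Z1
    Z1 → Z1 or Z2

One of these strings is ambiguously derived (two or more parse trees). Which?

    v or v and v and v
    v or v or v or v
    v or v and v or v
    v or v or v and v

v or v and v and v

v or v and v and v: 2 trees
v or v or v or v: 1 tree
v or v and v or v: 1 tree
v or v or v and v: 1 tree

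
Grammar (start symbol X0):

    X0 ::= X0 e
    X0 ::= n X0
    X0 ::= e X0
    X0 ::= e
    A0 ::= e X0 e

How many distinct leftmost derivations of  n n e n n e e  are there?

Parse trees for n n e n n e e:
  [X0 [X0 n [X0 n [X0 e [X0 n [X0 n [X0 e]]]]]] e]
  [X0 n [X0 [X0 n [X0 e [X0 n [X0 n [X0 e]]]]] e]]
  [X0 n [X0 n [X0 [X0 e [X0 n [X0 n [X0 e]]]] e]]]
  [X0 n [X0 n [X0 e [X0 [X0 n [X0 n [X0 e]]] e]]]]
  [X0 n [X0 n [X0 e [X0 n [X0 [X0 n [X0 e]] e]]]]]
  [X0 n [X0 n [X0 e [X0 n [X0 n [X0 [X0 e] e]]]]]]
  [X0 n [X0 n [X0 e [X0 n [X0 n [X0 e [X0 e]]]]]]]

7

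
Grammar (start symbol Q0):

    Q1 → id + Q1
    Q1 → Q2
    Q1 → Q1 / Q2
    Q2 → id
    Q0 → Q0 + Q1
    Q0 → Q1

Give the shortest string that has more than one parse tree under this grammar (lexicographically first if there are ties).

id + id

length 1: no string has ≥2 trees
length 3: id + id has 2 parse trees

Two derivations of id + id:
  Q0 ⇒ Q0 + Q1 ⇒ Q1 + Q1 ⇒ Q2 + Q1 ⇒ id + Q1 ⇒ id + Q2 ⇒ id + id
  Q0 ⇒ Q1 ⇒ id + Q1 ⇒ id + Q2 ⇒ id + id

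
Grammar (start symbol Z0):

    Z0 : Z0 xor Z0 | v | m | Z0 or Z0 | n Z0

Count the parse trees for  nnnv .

1

Parse trees for nnnv:
  [Z0 n [Z0 n [Z0 n [Z0 v]]]]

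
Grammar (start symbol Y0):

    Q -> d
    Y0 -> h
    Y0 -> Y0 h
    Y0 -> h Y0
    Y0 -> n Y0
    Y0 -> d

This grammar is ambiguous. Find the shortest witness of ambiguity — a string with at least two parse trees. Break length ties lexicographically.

length 1: no string has ≥2 trees
length 2: h h has 2 parse trees

Two derivations of h h:
  Y0 ⇒ Y0 h ⇒ h h
  Y0 ⇒ h Y0 ⇒ h h

h h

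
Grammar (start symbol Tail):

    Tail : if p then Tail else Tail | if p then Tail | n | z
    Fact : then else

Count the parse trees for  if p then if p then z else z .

2

Parse trees for if p then if p then z else z:
  [Tail if p then [Tail if p then [Tail z]] else [Tail z]]
  [Tail if p then [Tail if p then [Tail z] else [Tail z]]]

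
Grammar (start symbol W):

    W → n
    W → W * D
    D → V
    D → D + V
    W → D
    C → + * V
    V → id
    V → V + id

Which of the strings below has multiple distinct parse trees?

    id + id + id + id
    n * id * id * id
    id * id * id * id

id + id + id + id

id + id + id + id: 8 trees
n * id * id * id: 1 tree
id * id * id * id: 1 tree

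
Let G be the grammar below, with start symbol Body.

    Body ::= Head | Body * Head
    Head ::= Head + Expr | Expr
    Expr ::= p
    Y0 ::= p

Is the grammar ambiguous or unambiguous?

(Y0 is unreachable from Body, so its rules don't affect L(Body).) Body → Body * Head | Head  ;  Head → Head + Expr | Expr  — a left-associative chain with Expr at the bottom. Each string factors uniquely by precedence.

Unambiguous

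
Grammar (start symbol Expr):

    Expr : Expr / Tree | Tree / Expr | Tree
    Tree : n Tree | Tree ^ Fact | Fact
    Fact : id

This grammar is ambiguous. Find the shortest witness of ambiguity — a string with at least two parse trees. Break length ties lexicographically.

id / id

length 1: no string has ≥2 trees
length 2: no string has ≥2 trees
length 3: id / id has 2 parse trees

Two derivations of id / id:
  Expr ⇒ Expr / Tree ⇒ Tree / Tree ⇒ Fact / Tree ⇒ id / Tree ⇒ id / Fact ⇒ id / id
  Expr ⇒ Tree / Expr ⇒ Fact / Expr ⇒ id / Expr ⇒ id / Tree ⇒ id / Fact ⇒ id / id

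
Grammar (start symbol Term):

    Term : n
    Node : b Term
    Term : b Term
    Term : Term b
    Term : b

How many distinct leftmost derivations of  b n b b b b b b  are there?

7

Parse trees for b n b b b b b b:
  [Term b [Term [Term [Term [Term [Term [Term [Term n] b] b] b] b] b] b]]
  [Term [Term b [Term [Term [Term [Term [Term [Term n] b] b] b] b] b]] b]
  [Term [Term [Term b [Term [Term [Term [Term [Term n] b] b] b] b]] b] b]
  [Term [Term [Term [Term b [Term [Term [Term [Term n] b] b] b]] b] b] b]
  [Term [Term [Term [Term [Term b [Term [Term [Term n] b] b]] b] b] b] b]
  [Term [Term [Term [Term [Term [Term b [Term [Term n] b]] b] b] b] b] b]
  [Term [Term [Term [Term [Term [Term [Term b [Term n]] b] b] b] b] b] b]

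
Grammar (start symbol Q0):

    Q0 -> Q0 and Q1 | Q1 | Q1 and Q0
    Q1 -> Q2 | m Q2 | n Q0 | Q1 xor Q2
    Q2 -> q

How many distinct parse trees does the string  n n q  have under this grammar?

1

Parse trees for n n q:
  [Q0 [Q1 n [Q0 [Q1 n [Q0 [Q1 [Q2 q]]]]]]]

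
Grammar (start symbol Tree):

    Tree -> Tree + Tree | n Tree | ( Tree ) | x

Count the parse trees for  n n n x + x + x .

14

Parse trees for n n n x + x + x (showing first 6 of 14):
  [Tree [Tree n [Tree n [Tree n [Tree x]]]] + [Tree [Tree x] + [Tree x]]]
  [Tree [Tree [Tree n [Tree n [Tree n [Tree x]]]] + [Tree x]] + [Tree x]]
  [Tree [Tree n [Tree [Tree n [Tree n [Tree x]]] + [Tree x]]] + [Tree x]]
  [Tree [Tree n [Tree n [Tree [Tree n [Tree x]] + [Tree x]]]] + [Tree x]]
  [Tree [Tree n [Tree n [Tree n [Tree [Tree x] + [Tree x]]]]] + [Tree x]]
  [Tree n [Tree [Tree n [Tree n [Tree x]]] + [Tree [Tree x] + [Tree x]]]]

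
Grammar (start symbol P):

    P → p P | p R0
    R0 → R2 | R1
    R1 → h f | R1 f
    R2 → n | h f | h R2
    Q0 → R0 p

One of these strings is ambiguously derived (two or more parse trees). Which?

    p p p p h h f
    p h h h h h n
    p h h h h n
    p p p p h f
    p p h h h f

p p p p h h f: 1 tree
p h h h h h n: 1 tree
p h h h h n: 1 tree
p p p p h f: 2 trees
p p h h h f: 1 tree

p p p p h f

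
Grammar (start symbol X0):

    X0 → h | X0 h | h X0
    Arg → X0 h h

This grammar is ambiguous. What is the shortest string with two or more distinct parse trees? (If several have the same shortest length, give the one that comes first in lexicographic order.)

length 1: no string has ≥2 trees
length 2: h h has 2 parse trees

Two derivations of h h:
  X0 ⇒ X0 h ⇒ h h
  X0 ⇒ h X0 ⇒ h h

h h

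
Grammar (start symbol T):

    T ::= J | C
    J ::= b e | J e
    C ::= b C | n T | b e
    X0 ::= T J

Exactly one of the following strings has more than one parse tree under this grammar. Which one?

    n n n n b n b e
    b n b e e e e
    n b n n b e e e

n n n n b n b e: 2 trees
b n b e e e e: 1 tree
n b n n b e e e: 1 tree

n n n n b n b e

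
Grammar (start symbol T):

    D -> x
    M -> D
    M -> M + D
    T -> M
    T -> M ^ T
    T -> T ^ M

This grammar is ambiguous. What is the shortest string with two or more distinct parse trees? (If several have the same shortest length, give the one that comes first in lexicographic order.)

x ^ x

length 1: no string has ≥2 trees
length 3: x ^ x has 2 parse trees

Two derivations of x ^ x:
  T ⇒ M ^ T ⇒ D ^ T ⇒ x ^ T ⇒ x ^ M ⇒ x ^ D ⇒ x ^ x
  T ⇒ T ^ M ⇒ M ^ M ⇒ D ^ M ⇒ x ^ M ⇒ x ^ D ⇒ x ^ x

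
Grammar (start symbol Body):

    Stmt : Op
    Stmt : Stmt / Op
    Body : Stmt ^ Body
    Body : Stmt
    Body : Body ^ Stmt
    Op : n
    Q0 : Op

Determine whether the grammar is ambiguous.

Ambiguous

Witness: n ^ n

Derivation 1: Body ⇒ Stmt ^ Body ⇒ Op ^ Body ⇒ n ^ Body ⇒ n ^ Stmt ⇒ n ^ Op ⇒ n ^ n
Derivation 2: Body ⇒ Body ^ Stmt ⇒ Stmt ^ Stmt ⇒ Op ^ Stmt ⇒ n ^ Stmt ⇒ n ^ Op ⇒ n ^ n

Two distinct leftmost derivations for the same string.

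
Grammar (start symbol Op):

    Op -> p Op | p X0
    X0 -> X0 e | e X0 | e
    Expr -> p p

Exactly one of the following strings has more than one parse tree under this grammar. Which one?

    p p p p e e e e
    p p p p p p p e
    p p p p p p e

p p p p e e e e: 8 trees
p p p p p p p e: 1 tree
p p p p p p e: 1 tree

p p p p e e e e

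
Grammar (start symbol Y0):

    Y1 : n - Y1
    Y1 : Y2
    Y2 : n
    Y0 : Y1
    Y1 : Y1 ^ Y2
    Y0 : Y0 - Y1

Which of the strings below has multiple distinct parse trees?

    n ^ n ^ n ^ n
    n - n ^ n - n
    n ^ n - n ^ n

n ^ n ^ n ^ n: 1 tree
n - n ^ n - n: 3 trees
n ^ n - n ^ n: 1 tree

n - n ^ n - n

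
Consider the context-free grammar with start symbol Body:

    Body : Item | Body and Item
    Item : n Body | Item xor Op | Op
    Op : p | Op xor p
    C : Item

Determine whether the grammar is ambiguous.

Witness: p xor p

Derivation 1: Body ⇒ Item ⇒ Item xor Op ⇒ Op xor Op ⇒ p xor Op ⇒ p xor p
Derivation 2: Body ⇒ Item ⇒ Op ⇒ Op xor p ⇒ p xor p

Two distinct leftmost derivations for the same string.

Ambiguous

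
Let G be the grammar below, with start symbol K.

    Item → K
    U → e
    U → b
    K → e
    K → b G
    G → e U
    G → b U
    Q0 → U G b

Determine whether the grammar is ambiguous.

Unambiguous

(Item, Q0 are unreachable from K, so their rules don't affect L(K).) The reachable rules are right-linear with at most one rule per (nonterminal, next-terminal) pair. Each input token forces the next rule, so parsing is deterministic.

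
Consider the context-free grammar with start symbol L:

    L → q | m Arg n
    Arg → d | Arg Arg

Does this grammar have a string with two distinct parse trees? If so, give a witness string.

Ambiguous

Witness: m d d d n

Derivation 1: L ⇒ m Arg n ⇒ m Arg Arg n ⇒ m d Arg n ⇒ m d Arg Arg n ⇒ m d d Arg n ⇒ m d d d n
Derivation 2: L ⇒ m Arg n ⇒ m Arg Arg n ⇒ m Arg Arg Arg n ⇒ m d Arg Arg n ⇒ m d d Arg n ⇒ m d d d n

Two distinct leftmost derivations for the same string.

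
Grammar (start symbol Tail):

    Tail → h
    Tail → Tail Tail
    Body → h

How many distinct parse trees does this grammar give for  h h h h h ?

Parse trees for h h h h h (showing first 6 of 14):
  [Tail [Tail h] [Tail [Tail h] [Tail [Tail h] [Tail [Tail h] [Tail h]]]]]
  [Tail [Tail h] [Tail [Tail h] [Tail [Tail [Tail h] [Tail h]] [Tail h]]]]
  [Tail [Tail h] [Tail [Tail [Tail h] [Tail h]] [Tail [Tail h] [Tail h]]]]
  [Tail [Tail h] [Tail [Tail [Tail h] [Tail [Tail h] [Tail h]]] [Tail h]]]
  [Tail [Tail h] [Tail [Tail [Tail [Tail h] [Tail h]] [Tail h]] [Tail h]]]
  [Tail [Tail [Tail h] [Tail h]] [Tail [Tail h] [Tail [Tail h] [Tail h]]]]

14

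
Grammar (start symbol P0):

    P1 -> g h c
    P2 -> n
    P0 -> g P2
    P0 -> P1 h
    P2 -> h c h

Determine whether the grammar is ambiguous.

Witness: g h c h

Derivation 1: P0 ⇒ g P2 ⇒ g h c h
Derivation 2: P0 ⇒ P1 h ⇒ g h c h

Two distinct leftmost derivations for the same string.

Ambiguous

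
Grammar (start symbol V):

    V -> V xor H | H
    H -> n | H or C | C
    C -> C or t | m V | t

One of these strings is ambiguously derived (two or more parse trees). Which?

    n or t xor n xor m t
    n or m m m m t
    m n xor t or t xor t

m n xor t or t xor t

n or t xor n xor m t: 1 tree
n or m m m m t: 1 tree
m n xor t or t xor t: 8 trees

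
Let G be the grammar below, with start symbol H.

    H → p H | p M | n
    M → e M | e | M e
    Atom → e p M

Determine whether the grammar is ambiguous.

Ambiguous

Witness: p e e

Derivation 1: H ⇒ p M ⇒ p e M ⇒ p e e
Derivation 2: H ⇒ p M ⇒ p M e ⇒ p e e

Two distinct leftmost derivations for the same string.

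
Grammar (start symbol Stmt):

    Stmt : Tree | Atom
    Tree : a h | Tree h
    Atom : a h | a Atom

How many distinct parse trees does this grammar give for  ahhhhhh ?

1

Parse trees for ahhhhhh:
  [Stmt [Tree [Tree [Tree [Tree [Tree [Tree a h] h] h] h] h] h]]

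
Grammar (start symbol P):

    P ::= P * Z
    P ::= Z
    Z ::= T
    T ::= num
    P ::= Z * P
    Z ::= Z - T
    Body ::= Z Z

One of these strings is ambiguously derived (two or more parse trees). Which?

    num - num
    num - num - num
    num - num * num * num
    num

num - num: 1 tree
num - num - num: 1 tree
num - num * num * num: 4 trees
num: 1 tree

num - num * num * num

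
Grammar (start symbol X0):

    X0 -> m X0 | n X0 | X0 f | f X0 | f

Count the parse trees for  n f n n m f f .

7

Parse trees for n f n n m f f:
  [X0 n [X0 [X0 f [X0 n [X0 n [X0 m [X0 f]]]]] f]]
  [X0 n [X0 f [X0 n [X0 n [X0 m [X0 [X0 f] f]]]]]]
  [X0 n [X0 f [X0 n [X0 n [X0 m [X0 f [X0 f]]]]]]]
  [X0 n [X0 f [X0 n [X0 n [X0 [X0 m [X0 f]] f]]]]]
  [X0 n [X0 f [X0 n [X0 [X0 n [X0 m [X0 f]]] f]]]]
  [X0 n [X0 f [X0 [X0 n [X0 n [X0 m [X0 f]]]] f]]]
  [X0 [X0 n [X0 f [X0 n [X0 n [X0 m [X0 f]]]]]] f]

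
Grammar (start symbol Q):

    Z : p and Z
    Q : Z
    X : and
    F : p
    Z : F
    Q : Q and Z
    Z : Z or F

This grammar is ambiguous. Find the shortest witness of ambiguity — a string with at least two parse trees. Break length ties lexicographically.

p and p

length 1: no string has ≥2 trees
length 3: p and p has 2 parse trees

Two derivations of p and p:
  Q ⇒ Z ⇒ p and Z ⇒ p and F ⇒ p and p
  Q ⇒ Q and Z ⇒ Z and Z ⇒ F and Z ⇒ p and Z ⇒ p and F ⇒ p and p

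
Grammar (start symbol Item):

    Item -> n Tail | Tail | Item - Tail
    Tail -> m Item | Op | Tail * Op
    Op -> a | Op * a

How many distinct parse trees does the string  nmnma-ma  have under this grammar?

Parse trees for nmnma-ma:
  [Item n [Tail m [Item n [Tail m [Item [Item [Tail [Op a]]] - [Tail m [Item [Tail [Op a]]]]]]]]]
  [Item n [Tail m [Item [Item n [Tail m [Item [Tail [Op a]]]]] - [Tail m [Item [Tail [Op a]]]]]]]
  [Item [Item n [Tail m [Item n [Tail m [Item [Tail [Op a]]]]]]] - [Tail m [Item [Tail [Op a]]]]]

3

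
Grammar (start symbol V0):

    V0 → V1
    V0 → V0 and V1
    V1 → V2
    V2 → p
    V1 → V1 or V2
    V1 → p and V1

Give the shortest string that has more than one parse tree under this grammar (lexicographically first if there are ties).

p and p

length 1: no string has ≥2 trees
length 3: p and p has 2 parse trees

Two derivations of p and p:
  V0 ⇒ V1 ⇒ p and V1 ⇒ p and V2 ⇒ p and p
  V0 ⇒ V0 and V1 ⇒ V1 and V1 ⇒ V2 and V1 ⇒ p and V1 ⇒ p and V2 ⇒ p and p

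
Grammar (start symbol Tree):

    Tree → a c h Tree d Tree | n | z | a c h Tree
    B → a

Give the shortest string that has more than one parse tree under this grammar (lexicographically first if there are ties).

length 1: no string has ≥2 trees
length 4: no string has ≥2 trees
length 6: no string has ≥2 trees
length 7: no string has ≥2 trees
length 9: a c h a c h n d n has 2 parse trees

Two derivations of a c h a c h n d n:
  Tree ⇒ a c h Tree d Tree ⇒ a c h a c h Tree d Tree ⇒ a c h a c h n d Tree ⇒ a c h a c h n d n
  Tree ⇒ a c h Tree ⇒ a c h a c h Tree d Tree ⇒ a c h a c h n d Tree ⇒ a c h a c h n d n

a c h a c h n d n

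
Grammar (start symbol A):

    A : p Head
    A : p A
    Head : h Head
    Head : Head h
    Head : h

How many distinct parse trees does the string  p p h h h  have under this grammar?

Parse trees for p p h h h:
  [A p [A p [Head h [Head h [Head h]]]]]
  [A p [A p [Head h [Head [Head h] h]]]]
  [A p [A p [Head [Head h [Head h]] h]]]
  [A p [A p [Head [Head [Head h] h] h]]]

4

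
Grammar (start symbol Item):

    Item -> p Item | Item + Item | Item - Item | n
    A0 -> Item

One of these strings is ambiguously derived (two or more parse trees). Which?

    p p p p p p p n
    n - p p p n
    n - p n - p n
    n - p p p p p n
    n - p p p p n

n - p n - p n

p p p p p p p n: 1 tree
n - p p p n: 1 tree
n - p n - p n: 3 trees
n - p p p p p n: 1 tree
n - p p p p n: 1 tree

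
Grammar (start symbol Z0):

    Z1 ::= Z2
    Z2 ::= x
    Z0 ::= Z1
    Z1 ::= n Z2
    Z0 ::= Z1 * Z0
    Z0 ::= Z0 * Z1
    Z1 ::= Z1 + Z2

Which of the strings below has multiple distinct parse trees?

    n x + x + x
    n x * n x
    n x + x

n x * n x

n x + x + x: 1 tree
n x * n x: 2 trees
n x + x: 1 tree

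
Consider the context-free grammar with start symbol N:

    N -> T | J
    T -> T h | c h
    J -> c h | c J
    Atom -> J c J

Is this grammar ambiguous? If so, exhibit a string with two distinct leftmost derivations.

Witness: c h

Derivation 1: N ⇒ T ⇒ c h
Derivation 2: N ⇒ J ⇒ c h

Two distinct leftmost derivations for the same string.

Ambiguous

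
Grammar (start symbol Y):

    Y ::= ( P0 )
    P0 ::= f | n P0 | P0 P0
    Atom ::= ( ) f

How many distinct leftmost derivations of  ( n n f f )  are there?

3

Parse trees for ( n n f f ):
  [Y ( [P0 n [P0 n [P0 [P0 f] [P0 f]]]] )]
  [Y ( [P0 n [P0 [P0 n [P0 f]] [P0 f]]] )]
  [Y ( [P0 [P0 n [P0 n [P0 f]]] [P0 f]] )]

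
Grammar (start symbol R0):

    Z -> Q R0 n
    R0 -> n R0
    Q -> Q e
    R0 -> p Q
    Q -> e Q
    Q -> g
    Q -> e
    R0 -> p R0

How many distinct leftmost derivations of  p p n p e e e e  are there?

8

Parse trees for p p n p e e e e:
  [R0 p [R0 p [R0 n [R0 p [Q [Q [Q [Q e] e] e] e]]]]]
  [R0 p [R0 p [R0 n [R0 p [Q [Q [Q e [Q e]] e] e]]]]]
  [R0 p [R0 p [R0 n [R0 p [Q [Q e [Q [Q e] e]] e]]]]]
  [R0 p [R0 p [R0 n [R0 p [Q [Q e [Q e [Q e]]] e]]]]]
  [R0 p [R0 p [R0 n [R0 p [Q e [Q [Q [Q e] e] e]]]]]]
  [R0 p [R0 p [R0 n [R0 p [Q e [Q [Q e [Q e]] e]]]]]]
  [R0 p [R0 p [R0 n [R0 p [Q e [Q e [Q [Q e] e]]]]]]]
  [R0 p [R0 p [R0 n [R0 p [Q e [Q e [Q e [Q e]]]]]]]]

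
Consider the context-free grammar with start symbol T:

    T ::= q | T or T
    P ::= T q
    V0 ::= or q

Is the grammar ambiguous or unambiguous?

Ambiguous

Witness: q or q or q

Derivation 1: T ⇒ T or T ⇒ q or T ⇒ q or T or T ⇒ q or q or T ⇒ q or q or q
Derivation 2: T ⇒ T or T ⇒ T or T or T ⇒ q or T or T ⇒ q or q or T ⇒ q or q or q

Two distinct leftmost derivations for the same string.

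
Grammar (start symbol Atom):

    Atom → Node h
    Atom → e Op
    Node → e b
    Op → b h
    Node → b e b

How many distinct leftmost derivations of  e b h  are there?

Parse trees for e b h:
  [Atom [Node e b] h]
  [Atom e [Op b h]]

2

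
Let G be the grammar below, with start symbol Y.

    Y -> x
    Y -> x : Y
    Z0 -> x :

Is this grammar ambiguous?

Unambiguous

Only Y is reachable from Y; ignoring the rest: The reachable grammar is A → atom sep A | atom. Each atom is followed by either the separator (recurse) or end-of-string (stop) — no choice point.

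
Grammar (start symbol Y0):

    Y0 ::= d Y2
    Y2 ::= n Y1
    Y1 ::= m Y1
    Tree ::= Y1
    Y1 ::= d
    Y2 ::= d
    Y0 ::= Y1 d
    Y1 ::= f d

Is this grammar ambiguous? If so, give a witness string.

Witness: d d

Derivation 1: Y0 ⇒ d Y2 ⇒ d d
Derivation 2: Y0 ⇒ Y1 d ⇒ d d

Two distinct leftmost derivations for the same string.

Ambiguous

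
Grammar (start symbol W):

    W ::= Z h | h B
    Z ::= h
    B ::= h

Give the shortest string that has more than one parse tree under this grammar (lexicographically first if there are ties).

h h

length 2: h h has 2 parse trees

Two derivations of h h:
  W ⇒ Z h ⇒ h h
  W ⇒ h B ⇒ h h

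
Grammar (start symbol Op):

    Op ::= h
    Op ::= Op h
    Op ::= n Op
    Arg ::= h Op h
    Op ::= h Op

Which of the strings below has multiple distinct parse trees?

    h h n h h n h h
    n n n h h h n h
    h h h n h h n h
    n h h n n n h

h h n h h n h h

h h n h h n h h: 8 trees
n n n h h h n h: 1 tree
h h h n h h n h: 1 tree
n h h n n n h: 1 tree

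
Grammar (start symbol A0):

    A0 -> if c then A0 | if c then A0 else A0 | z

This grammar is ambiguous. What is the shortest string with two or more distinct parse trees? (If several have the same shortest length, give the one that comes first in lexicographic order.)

if c then if c then z else z

length 1: no string has ≥2 trees
length 4: no string has ≥2 trees
length 6: no string has ≥2 trees
length 7: no string has ≥2 trees
length 9: if c then if c then z else z has 2 parse trees

Two derivations of if c then if c then z else z:
  A0 ⇒ if c then A0 ⇒ if c then if c then A0 else A0 ⇒ if c then if c then z else A0 ⇒ if c then if c then z else z
  A0 ⇒ if c then A0 else A0 ⇒ if c then if c then A0 else A0 ⇒ if c then if c then z else A0 ⇒ if c then if c then z else z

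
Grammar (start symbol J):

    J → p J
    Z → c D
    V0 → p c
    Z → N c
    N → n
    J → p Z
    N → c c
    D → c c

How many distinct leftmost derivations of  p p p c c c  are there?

2

Parse trees for p p p c c c:
  [J p [J p [J p [Z c [D c c]]]]]
  [J p [J p [J p [Z [N c c] c]]]]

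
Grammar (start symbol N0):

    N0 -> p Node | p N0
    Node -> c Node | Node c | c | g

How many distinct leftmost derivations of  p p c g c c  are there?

3

Parse trees for p p c g c c:
  [N0 p [N0 p [Node c [Node [Node [Node g] c] c]]]]
  [N0 p [N0 p [Node [Node c [Node [Node g] c]] c]]]
  [N0 p [N0 p [Node [Node [Node c [Node g]] c] c]]]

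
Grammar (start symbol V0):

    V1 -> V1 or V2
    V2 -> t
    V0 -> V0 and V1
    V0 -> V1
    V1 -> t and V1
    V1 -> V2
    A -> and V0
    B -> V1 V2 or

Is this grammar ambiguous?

Ambiguous

Witness: t and t

Derivation 1: V0 ⇒ V0 and V1 ⇒ V1 and V1 ⇒ V2 and V1 ⇒ t and V1 ⇒ t and V2 ⇒ t and t
Derivation 2: V0 ⇒ V1 ⇒ t and V1 ⇒ t and V2 ⇒ t and t

Two distinct leftmost derivations for the same string.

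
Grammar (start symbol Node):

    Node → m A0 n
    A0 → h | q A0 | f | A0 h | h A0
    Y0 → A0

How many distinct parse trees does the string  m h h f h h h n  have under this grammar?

Parse trees for m h h f h h h n (showing first 6 of 10):
  [Node m [A0 [A0 [A0 [A0 h [A0 h [A0 f]]] h] h] h] n]
  [Node m [A0 [A0 [A0 h [A0 [A0 h [A0 f]] h]] h] h] n]
  [Node m [A0 [A0 [A0 h [A0 h [A0 [A0 f] h]]] h] h] n]
  [Node m [A0 [A0 h [A0 [A0 [A0 h [A0 f]] h] h]] h] n]
  [Node m [A0 [A0 h [A0 [A0 h [A0 [A0 f] h]] h]] h] n]
  [Node m [A0 [A0 h [A0 h [A0 [A0 [A0 f] h] h]]] h] n]

10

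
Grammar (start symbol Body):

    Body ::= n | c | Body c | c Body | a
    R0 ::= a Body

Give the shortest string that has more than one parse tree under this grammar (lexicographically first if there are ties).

length 1: no string has ≥2 trees
length 2: c c has 2 parse trees

Two derivations of c c:
  Body ⇒ Body c ⇒ c c
  Body ⇒ c Body ⇒ c c

c c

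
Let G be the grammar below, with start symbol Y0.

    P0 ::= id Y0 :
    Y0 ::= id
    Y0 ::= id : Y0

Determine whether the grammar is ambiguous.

Only Y0 is reachable from Y0; ignoring the rest: The reachable grammar is A → atom sep A | atom. Each atom is followed by either the separator (recurse) or end-of-string (stop) — no choice point.

Unambiguous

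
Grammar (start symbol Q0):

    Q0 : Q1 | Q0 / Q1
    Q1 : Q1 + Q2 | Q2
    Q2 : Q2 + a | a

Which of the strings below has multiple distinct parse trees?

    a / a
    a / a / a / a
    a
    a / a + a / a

a / a + a / a

a / a: 1 tree
a / a / a / a: 1 tree
a: 1 tree
a / a + a / a: 2 trees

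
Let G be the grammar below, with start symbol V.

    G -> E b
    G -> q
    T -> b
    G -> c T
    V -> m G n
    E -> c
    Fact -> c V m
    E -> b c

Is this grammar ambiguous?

Witness: m c b n

Derivation 1: V ⇒ m G n ⇒ m E b n ⇒ m c b n
Derivation 2: V ⇒ m G n ⇒ m c T n ⇒ m c b n

Two distinct leftmost derivations for the same string.

Ambiguous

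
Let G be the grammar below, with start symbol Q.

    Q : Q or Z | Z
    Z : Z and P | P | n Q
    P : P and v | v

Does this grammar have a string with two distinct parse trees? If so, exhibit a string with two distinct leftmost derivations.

Ambiguous

Witness: v and v

Derivation 1: Q ⇒ Z ⇒ Z and P ⇒ P and P ⇒ v and P ⇒ v and v
Derivation 2: Q ⇒ Z ⇒ P ⇒ P and v ⇒ v and v

Two distinct leftmost derivations for the same string.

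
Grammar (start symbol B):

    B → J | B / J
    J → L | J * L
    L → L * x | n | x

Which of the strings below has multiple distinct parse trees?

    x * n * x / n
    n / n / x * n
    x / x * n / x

x * n * x / n: 2 trees
n / n / x * n: 1 tree
x / x * n / x: 1 tree

x * n * x / n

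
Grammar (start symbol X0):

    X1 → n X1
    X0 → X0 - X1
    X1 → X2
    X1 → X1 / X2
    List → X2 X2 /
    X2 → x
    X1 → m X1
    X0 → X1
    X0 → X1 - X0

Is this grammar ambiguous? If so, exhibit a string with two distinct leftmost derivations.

Ambiguous

Witness: x - x

Derivation 1: X0 ⇒ X0 - X1 ⇒ X1 - X1 ⇒ X2 - X1 ⇒ x - X1 ⇒ x - X2 ⇒ x - x
Derivation 2: X0 ⇒ X1 - X0 ⇒ X2 - X0 ⇒ x - X0 ⇒ x - X1 ⇒ x - X2 ⇒ x - x

Two distinct leftmost derivations for the same string.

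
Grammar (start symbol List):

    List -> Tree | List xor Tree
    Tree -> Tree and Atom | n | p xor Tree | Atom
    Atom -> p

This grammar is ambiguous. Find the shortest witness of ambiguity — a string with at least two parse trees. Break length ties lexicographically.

length 1: no string has ≥2 trees
length 3: p xor n has 2 parse trees

Two derivations of p xor n:
  List ⇒ Tree ⇒ p xor Tree ⇒ p xor n
  List ⇒ List xor Tree ⇒ Tree xor Tree ⇒ Atom xor Tree ⇒ p xor Tree ⇒ p xor n

p xor n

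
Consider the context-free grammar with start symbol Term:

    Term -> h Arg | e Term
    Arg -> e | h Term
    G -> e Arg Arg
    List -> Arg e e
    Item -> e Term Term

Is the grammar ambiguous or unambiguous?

Unambiguous

(G, List, Item are unreachable from Term, so their rules don't affect L(Term).) Restricted to the reachable nonterminals, every rule has the form A → t or A → t B, and no two rules for the same A share a first terminal. The grammar encodes a DFA — one run per string.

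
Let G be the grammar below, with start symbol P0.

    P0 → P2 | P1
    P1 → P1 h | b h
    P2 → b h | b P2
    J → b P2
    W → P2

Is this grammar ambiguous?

Ambiguous

Witness: b h

Derivation 1: P0 ⇒ P2 ⇒ b h
Derivation 2: P0 ⇒ P1 ⇒ b h

Two distinct leftmost derivations for the same string.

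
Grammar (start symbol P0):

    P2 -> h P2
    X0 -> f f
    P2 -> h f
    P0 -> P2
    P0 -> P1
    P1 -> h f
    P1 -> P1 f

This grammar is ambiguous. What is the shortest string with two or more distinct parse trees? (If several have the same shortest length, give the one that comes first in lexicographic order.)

length 2: h f has 2 parse trees

Two derivations of h f:
  P0 ⇒ P2 ⇒ h f
  P0 ⇒ P1 ⇒ h f

h f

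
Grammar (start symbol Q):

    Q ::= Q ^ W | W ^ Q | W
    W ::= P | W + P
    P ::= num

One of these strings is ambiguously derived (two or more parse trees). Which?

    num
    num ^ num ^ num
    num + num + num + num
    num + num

num ^ num ^ num

num: 1 tree
num ^ num ^ num: 4 trees
num + num + num + num: 1 tree
num + num: 1 tree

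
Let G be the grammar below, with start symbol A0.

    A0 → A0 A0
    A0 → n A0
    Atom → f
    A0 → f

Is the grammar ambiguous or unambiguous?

Ambiguous

Witness: f f f

Derivation 1: A0 ⇒ A0 A0 ⇒ A0 A0 A0 ⇒ f A0 A0 ⇒ f f A0 ⇒ f f f
Derivation 2: A0 ⇒ A0 A0 ⇒ f A0 ⇒ f A0 A0 ⇒ f f A0 ⇒ f f f

Two distinct leftmost derivations for the same string.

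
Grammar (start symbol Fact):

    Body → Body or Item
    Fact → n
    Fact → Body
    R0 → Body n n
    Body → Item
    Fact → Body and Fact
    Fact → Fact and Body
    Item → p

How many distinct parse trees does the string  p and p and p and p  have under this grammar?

Parse trees for p and p and p and p:
  [Fact [Body [Item p]] and [Fact [Body [Item p]] and [Fact [Body [Item p]] and [Fact [Body [Item p]]]]]]
  [Fact [Body [Item p]] and [Fact [Body [Item p]] and [Fact [Fact [Body [Item p]]] and [Body [Item p]]]]]
  [Fact [Body [Item p]] and [Fact [Fact [Body [Item p]] and [Fact [Body [Item p]]]] and [Body [Item p]]]]
  [Fact [Body [Item p]] and [Fact [Fact [Fact [Body [Item p]]] and [Body [Item p]]] and [Body [Item p]]]]
  [Fact [Fact [Body [Item p]] and [Fact [Body [Item p]] and [Fact [Body [Item p]]]]] and [Body [Item p]]]
  [Fact [Fact [Body [Item p]] and [Fact [Fact [Body [Item p]]] and [Body [Item p]]]] and [Body [Item p]]]
  [Fact [Fact [Fact [Body [Item p]] and [Fact [Body [Item p]]]] and [Body [Item p]]] and [Body [Item p]]]
  [Fact [Fact [Fact [Fact [Body [Item p]]] and [Body [Item p]]] and [Body [Item p]]] and [Body [Item p]]]

8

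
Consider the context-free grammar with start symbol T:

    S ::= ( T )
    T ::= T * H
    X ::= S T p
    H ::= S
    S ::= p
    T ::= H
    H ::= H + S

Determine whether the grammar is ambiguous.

(X is unreachable from T, so its rules don't affect L(T).) This is a standard precedence ladder (T over H over S), with each level left-recursive on its own operator ('*' at T, '+' at H). That structure is LR(1), hence unambiguous.

Unambiguous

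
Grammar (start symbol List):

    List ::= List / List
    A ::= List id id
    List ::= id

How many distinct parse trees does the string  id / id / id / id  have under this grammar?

5

Parse trees for id / id / id / id:
  [List [List id] / [List [List id] / [List [List id] / [List id]]]]
  [List [List id] / [List [List [List id] / [List id]] / [List id]]]
  [List [List [List id] / [List id]] / [List [List id] / [List id]]]
  [List [List [List id] / [List [List id] / [List id]]] / [List id]]
  [List [List [List [List id] / [List id]] / [List id]] / [List id]]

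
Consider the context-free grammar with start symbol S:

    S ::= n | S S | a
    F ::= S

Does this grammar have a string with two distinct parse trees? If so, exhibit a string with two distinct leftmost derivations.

Ambiguous

Witness: a a a

Derivation 1: S ⇒ S S ⇒ S S S ⇒ a S S ⇒ a a S ⇒ a a a
Derivation 2: S ⇒ S S ⇒ a S ⇒ a S S ⇒ a a S ⇒ a a a

Two distinct leftmost derivations for the same string.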